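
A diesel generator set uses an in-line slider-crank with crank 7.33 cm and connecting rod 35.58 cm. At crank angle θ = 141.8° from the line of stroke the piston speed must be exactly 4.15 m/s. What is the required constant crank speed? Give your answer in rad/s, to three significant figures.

109

For an in-line slider-crank, |v_piston| = rω|sinθ|·[1 + r cosθ/√(L² − r² sin²θ)].
With r = 0.0733 m, L = 0.3558 m, θ = 141.8°: the bracketed kinematic factor |dx/dθ| = 0.03793 m.
ω = v/|dx/dθ| = 4.15/0.03793 = 109.41 rad/s.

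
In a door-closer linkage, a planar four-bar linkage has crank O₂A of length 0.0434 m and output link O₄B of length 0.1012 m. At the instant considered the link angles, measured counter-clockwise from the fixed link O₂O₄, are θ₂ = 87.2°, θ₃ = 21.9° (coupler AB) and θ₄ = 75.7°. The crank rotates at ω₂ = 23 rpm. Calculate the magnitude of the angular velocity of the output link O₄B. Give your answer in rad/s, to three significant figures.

1.16

ω₂ = 2.409 rad/s (from 23 rpm).
Differentiating the loop-closure r₂e^{iθ₂}+r₃e^{iθ₃}=r₁+r₄e^{iθ₄} gives r₂ω₂e^{iθ₂}+r₃ω₃e^{iθ₃}=r₄ω₄e^{iθ₄}.
Eliminating the other unknown: ω₄ = r₂ω₂ sin(θ₂−θ₃) / [r₄ sin(θ₄−θ₃)].
Numerator sine = +0.90851; denominator sine = +0.80696.
Result = 0.0434·2.409·(+0.90851) / (0.1012·(+0.80696)) = +1.1629 rad/s; magnitude 1.1629 rad/s.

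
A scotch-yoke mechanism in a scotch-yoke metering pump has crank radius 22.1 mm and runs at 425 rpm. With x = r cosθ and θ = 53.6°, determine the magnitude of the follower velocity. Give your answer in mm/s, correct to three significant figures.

ω = 44.51 rad/s (from 425 rpm).
x = r cosθ ⇒ ẋ = −rω sinθ.
|v| = rω|sinθ| = 0.0221·44.51·|sin 53.6°| = 0.79168 m/s = 791.68 mm/s.

792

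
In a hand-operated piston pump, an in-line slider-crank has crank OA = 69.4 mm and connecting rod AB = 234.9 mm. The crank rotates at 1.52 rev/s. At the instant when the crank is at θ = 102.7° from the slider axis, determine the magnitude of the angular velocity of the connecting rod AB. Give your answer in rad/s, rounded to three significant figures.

0.648

ω = 9.55 rad/s (converted from 1.52 rev/s).
The rod makes angle φ with the slider axis where L sinφ = r sinθ; differentiating, L cosφ·φ̇ = r ω cosθ.
L cosφ = √(L² − r² sin²θ) = 0.22493 m.
|ω_rod| = r ω |cosθ| / √(L² − r² sin²θ) = 0.0694·9.55·0.21985/0.22493 = 0.64781 rad/s.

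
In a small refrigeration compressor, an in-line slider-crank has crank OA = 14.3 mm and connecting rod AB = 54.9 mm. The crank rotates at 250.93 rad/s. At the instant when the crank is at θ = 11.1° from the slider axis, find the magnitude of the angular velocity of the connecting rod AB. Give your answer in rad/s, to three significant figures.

64.2

ω = 250.9 rad/s
The rod makes angle φ with the slider axis where L sinφ = r sinθ; differentiating, L cosφ·φ̇ = r ω cosθ.
L cosφ = √(L² − r² sin²θ) = 0.054831 m.
|ω_rod| = r ω |cosθ| / √(L² − r² sin²θ) = 0.0143·250.9·0.98129/0.054831 = 64.219 rad/s.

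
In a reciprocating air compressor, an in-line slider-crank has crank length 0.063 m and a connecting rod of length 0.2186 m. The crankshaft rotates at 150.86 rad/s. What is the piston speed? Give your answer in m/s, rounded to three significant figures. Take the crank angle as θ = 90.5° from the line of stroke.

9.48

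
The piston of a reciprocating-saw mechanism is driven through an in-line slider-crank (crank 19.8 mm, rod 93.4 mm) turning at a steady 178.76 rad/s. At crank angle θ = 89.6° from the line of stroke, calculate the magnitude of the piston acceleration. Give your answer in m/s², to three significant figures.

133

ω = 178.8 rad/s
x(θ) = r cosθ + √(L² − r² sin²θ); with ω constant, a = ω²·d²x/dθ².
d²x/dθ² = −r cosθ − r²(cos2θ)/√u − r⁴ sin²2θ/(4u^{3/2}),  u = L² − r² sin²θ = 0.00833154 m².
Substituting r = 0.0198 m, L = 0.0934 m, θ = 89.6°: d²x/dθ² = +0.0041564 m.
a = ω²·d²x/dθ² = (178.8)²·(+0.0041564) = +132.82 m/s²;  |a| = 132.82 m/s².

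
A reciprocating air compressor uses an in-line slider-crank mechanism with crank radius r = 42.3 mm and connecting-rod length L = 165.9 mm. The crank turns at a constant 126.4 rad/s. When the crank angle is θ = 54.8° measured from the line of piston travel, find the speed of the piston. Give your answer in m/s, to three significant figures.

5.03

ω = 126.4 rad/s
For an in-line slider-crank, x = r cosθ + √(L² − r² sin²θ), so v = −rω sinθ·[1 + r cosθ/√(L² − r² sin²θ)].
With r = 0.0423 m, L = 0.1659 m, θ = 54.8°: √(L² − r² sin²θ) = 0.16226 m.
v = −0.0423·126.4·0.81714·[1 + 0.0423·0.57643/0.16226] = -5.0256 m/s.
|v| = 5.0256 m/s.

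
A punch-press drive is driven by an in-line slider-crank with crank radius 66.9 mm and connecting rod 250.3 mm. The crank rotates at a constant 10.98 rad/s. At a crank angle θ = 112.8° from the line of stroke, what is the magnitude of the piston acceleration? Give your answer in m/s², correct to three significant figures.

ω = 10.98 rad/s
x(θ) = r cosθ + √(L² − r² sin²θ); with ω constant, a = ω²·d²x/dθ².
d²x/dθ² = −r cosθ − r²(cos2θ)/√u − r⁴ sin²2θ/(4u^{3/2}),  u = L² − r² sin²θ = 0.0588466 m².
Substituting r = 0.0669 m, L = 0.2503 m, θ = 112.8°: d²x/dθ² = +0.038654 m.
a = ω²·d²x/dθ² = (10.98)²·(+0.038654) = +4.6602 m/s²;  |a| = 4.6602 m/s².

4.66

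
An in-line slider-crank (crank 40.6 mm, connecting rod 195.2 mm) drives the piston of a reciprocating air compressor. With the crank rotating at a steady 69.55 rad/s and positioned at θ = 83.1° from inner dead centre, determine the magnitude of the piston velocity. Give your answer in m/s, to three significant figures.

ω = 69.55 rad/s
For an in-line slider-crank, x = r cosθ + √(L² − r² sin²θ), so v = −rω sinθ·[1 + r cosθ/√(L² − r² sin²θ)].
With r = 0.0406 m, L = 0.1952 m, θ = 83.1°: √(L² − r² sin²θ) = 0.19099 m.
v = −0.0406·69.55·0.99276·[1 + 0.0406·0.12014/0.19099] = -2.8749 m/s.
|v| = 2.8749 m/s.

2.87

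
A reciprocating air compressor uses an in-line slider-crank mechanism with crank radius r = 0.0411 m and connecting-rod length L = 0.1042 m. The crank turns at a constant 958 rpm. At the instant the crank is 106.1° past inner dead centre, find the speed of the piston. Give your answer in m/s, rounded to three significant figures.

ω = 2π·958/60 = 100.3 rad/s
For an in-line slider-crank, x = r cosθ + √(L² − r² sin²θ), so v = −rω sinθ·[1 + r cosθ/√(L² − r² sin²θ)].
With r = 0.0411 m, L = 0.1042 m, θ = 106.1°: √(L² − r² sin²θ) = 0.096428 m.
v = −0.0411·100.3·0.96078·[1 + 0.0411·-0.27731/0.096428] = -3.4933 m/s.
|v| = 3.4933 m/s.

3.49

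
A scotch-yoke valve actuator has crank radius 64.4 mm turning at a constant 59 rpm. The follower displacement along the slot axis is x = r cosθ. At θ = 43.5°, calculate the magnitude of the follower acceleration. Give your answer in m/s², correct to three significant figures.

ω = 6.178 rad/s (from 59 rpm).
x = r cosθ ⇒ ẍ = −rω² cosθ (ω constant).
|a| = rω²|cosθ| = 0.0644·(6.178)²·|cos 43.5°| = 1.7832 m/s².

1.78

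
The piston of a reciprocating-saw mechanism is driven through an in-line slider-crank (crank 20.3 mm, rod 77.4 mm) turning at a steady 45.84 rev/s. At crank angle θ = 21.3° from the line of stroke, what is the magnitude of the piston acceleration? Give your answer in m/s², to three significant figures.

1900

ω = 2π·45.8 = 288 rad/s
x(θ) = r cosθ + √(L² − r² sin²θ); with ω constant, a = ω²·d²x/dθ².
d²x/dθ² = −r cosθ − r²(cos2θ)/√u − r⁴ sin²2θ/(4u^{3/2}),  u = L² − r² sin²θ = 0.00593638 m².
Substituting r = 0.0203 m, L = 0.0774 m, θ = 21.3°: d²x/dθ² = -0.022893 m.
a = ω²·d²x/dθ² = (288)²·(-0.022893) = -1899.1 m/s²;  |a| = 1899.1 m/s².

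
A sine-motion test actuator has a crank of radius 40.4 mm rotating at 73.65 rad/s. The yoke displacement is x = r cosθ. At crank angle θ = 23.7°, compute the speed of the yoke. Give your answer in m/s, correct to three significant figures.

1.20

ω = 73.65 rad/s
x = r cosθ ⇒ ẋ = −rω sinθ.
|v| = rω|sinθ| = 0.0404·73.65·|sin 23.7°| = 1.196 m/s.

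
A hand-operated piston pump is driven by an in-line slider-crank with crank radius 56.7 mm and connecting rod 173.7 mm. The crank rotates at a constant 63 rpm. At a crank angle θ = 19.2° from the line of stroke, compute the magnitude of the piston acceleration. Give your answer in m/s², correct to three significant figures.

ω = 2π·63/60 = 6.597 rad/s
x(θ) = r cosθ + √(L² − r² sin²θ); with ω constant, a = ω²·d²x/dθ².
d²x/dθ² = −r cosθ − r²(cos2θ)/√u − r⁴ sin²2θ/(4u^{3/2}),  u = L² − r² sin²θ = 0.029824 m².
Substituting r = 0.0567 m, L = 0.1737 m, θ = 19.2°: d²x/dθ² = -0.068329 m.
a = ω²·d²x/dθ² = (6.597)²·(-0.068329) = -2.974 m/s²;  |a| = 2.974 m/s².

2.97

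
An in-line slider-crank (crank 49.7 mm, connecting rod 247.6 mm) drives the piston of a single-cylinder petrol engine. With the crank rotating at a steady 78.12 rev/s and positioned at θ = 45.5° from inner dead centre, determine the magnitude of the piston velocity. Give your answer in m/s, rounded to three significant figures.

19.9

ω = 2π·78.1 = 490.8 rad/s
For an in-line slider-crank, x = r cosθ + √(L² − r² sin²θ), so v = −rω sinθ·[1 + r cosθ/√(L² − r² sin²θ)].
With r = 0.0497 m, L = 0.2476 m, θ = 45.5°: √(L² − r² sin²θ) = 0.24505 m.
v = −0.0497·490.8·0.71325·[1 + 0.0497·0.70091/0.24505] = -19.873 m/s.
|v| = 19.873 m/s.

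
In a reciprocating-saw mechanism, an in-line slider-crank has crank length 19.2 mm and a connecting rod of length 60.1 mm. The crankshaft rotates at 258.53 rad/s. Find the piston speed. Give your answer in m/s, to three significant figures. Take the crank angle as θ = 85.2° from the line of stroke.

ω = 258.5 rad/s
For an in-line slider-crank, x = r cosθ + √(L² − r² sin²θ), so v = −rω sinθ·[1 + r cosθ/√(L² − r² sin²θ)].
With r = 0.0192 m, L = 0.0601 m, θ = 85.2°: √(L² − r² sin²θ) = 0.056973 m.
v = −0.0192·258.5·0.99649·[1 + 0.0192·0.08368/0.056973] = -5.0859 m/s.
|v| = 5.0859 m/s.

5.09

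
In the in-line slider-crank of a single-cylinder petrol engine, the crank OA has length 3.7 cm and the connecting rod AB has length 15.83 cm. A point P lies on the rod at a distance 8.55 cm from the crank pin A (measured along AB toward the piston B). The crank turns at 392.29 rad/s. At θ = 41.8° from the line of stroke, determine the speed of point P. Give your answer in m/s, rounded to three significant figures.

ω = 392.3 rad/s.  Crank-pin speed |V_A| = rω = 14.515 m/s, perpendicular to OA.
Rod angle: sinφ = −(r/L) sinθ ⇒ φ = -8.963°; ω_rod = −rω cosθ/√(L²−r²sin²θ) = -69.199 rad/s.
V_P = V_A + ω_rod × AP, with AP = 0.0855 m along the rod.
Components: V_Px = −rω sinθ − a·ω_rod·sinφ = -10.596 m/s;  V_Py = rω cosθ + a·ω_rod·cosφ = +4.9761 m/s.
|V_P| = √(V_Px² + V_Py²) = 11.707 m/s.

11.7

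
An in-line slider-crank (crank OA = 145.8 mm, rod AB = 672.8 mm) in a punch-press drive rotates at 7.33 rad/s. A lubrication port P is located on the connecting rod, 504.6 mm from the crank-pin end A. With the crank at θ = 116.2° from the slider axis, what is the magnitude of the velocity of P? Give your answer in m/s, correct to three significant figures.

0.897

ω = 7.33 rad/s.  Crank-pin speed |V_A| = rω = 1.0687 m/s, perpendicular to OA.
Rod angle: sinφ = −(r/L) sinθ ⇒ φ = -11.212°; ω_rod = −rω cosθ/√(L²−r²sin²θ) = +0.71496 rad/s.
V_P = V_A + ω_rod × AP, with AP = 0.5046 m along the rod.
Components: V_Px = −rω sinθ − a·ω_rod·sinφ = -0.88876 m/s;  V_Py = rω cosθ + a·ω_rod·cosφ = -0.11796 m/s.
|V_P| = √(V_Px² + V_Py²) = 0.89656 m/s.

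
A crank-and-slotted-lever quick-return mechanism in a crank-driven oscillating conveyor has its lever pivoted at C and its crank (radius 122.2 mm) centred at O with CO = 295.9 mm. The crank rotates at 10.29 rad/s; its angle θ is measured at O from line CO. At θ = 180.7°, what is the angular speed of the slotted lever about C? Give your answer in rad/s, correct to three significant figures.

7.24

ω = 10.29 rad/s
Crank pin A relative to C: A = (d + r cosθ, r sinθ); lever angle φ = atan2(r sinθ, d + r cosθ).
Differentiating tanφ: φ̇ = rω(d cosθ + r)/(d² + r² + 2dr cosθ).
d² + r² + 2dr cosθ = |CA|² = 0.0301771 m²;  d cosθ + r = -0.17368 m.
|ω_lever| = |0.1222·10.29·-0.17368| / 0.0301771 = 7.2369 rad/s.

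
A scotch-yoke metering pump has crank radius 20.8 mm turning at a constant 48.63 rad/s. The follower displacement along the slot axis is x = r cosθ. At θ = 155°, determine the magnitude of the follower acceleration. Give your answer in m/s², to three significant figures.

ω = 48.63 rad/s
x = r cosθ ⇒ ẍ = −rω² cosθ (ω constant).
|a| = rω²|cosθ| = 0.0208·(48.63)²·|cos 155°| = 44.581 m/s².

44.6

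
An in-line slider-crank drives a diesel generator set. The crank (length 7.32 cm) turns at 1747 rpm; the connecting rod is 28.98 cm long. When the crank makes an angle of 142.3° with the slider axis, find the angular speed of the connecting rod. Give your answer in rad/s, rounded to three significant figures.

37.0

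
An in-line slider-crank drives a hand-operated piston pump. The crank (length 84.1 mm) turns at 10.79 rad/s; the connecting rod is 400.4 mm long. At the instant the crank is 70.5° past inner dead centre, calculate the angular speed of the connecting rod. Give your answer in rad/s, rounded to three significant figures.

ω = 10.79 rad/s
The rod makes angle φ with the slider axis where L sinφ = r sinθ; differentiating, L cosφ·φ̇ = r ω cosθ.
L cosφ = √(L² − r² sin²θ) = 0.39247 m.
|ω_rod| = r ω |cosθ| / √(L² − r² sin²θ) = 0.0841·10.79·0.33381/0.39247 = 0.7718 rad/s.

0.772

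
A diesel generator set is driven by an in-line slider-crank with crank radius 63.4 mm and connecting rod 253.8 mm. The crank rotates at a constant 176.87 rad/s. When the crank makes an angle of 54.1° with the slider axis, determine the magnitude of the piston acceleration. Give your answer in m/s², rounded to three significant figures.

ω = 176.9 rad/s
x(θ) = r cosθ + √(L² − r² sin²θ); with ω constant, a = ω²·d²x/dθ².
d²x/dθ² = −r cosθ − r²(cos2θ)/√u − r⁴ sin²2θ/(4u^{3/2}),  u = L² − r² sin²θ = 0.0617769 m².
Substituting r = 0.0634 m, L = 0.2538 m, θ = 54.1°: d²x/dθ² = -0.032362 m.
a = ω²·d²x/dθ² = (176.9)²·(-0.032362) = -1012.4 m/s²;  |a| = 1012.4 m/s².

1010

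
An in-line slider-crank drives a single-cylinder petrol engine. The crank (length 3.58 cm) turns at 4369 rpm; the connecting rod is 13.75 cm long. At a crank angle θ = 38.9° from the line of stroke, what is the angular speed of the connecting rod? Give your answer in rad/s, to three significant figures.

94.0

ω = 457.5 rad/s (converted from 4369 rpm).
The rod makes angle φ with the slider axis where L sinφ = r sinθ; differentiating, L cosφ·φ̇ = r ω cosθ.
L cosφ = √(L² − r² sin²θ) = 0.13565 m.
|ω_rod| = r ω |cosθ| / √(L² − r² sin²θ) = 0.0358·457.5·0.77824/0.13565 = 93.97 rad/s.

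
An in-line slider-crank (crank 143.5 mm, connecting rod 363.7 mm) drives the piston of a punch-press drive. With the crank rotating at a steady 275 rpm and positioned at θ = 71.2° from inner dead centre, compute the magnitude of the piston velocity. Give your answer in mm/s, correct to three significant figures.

ω = 2π·275/60 = 28.8 rad/s
For an in-line slider-crank, x = r cosθ + √(L² − r² sin²θ), so v = −rω sinθ·[1 + r cosθ/√(L² − r² sin²θ)].
With r = 0.1435 m, L = 0.3637 m, θ = 71.2°: √(L² − r² sin²θ) = 0.33738 m.
v = −0.1435·28.8·0.94665·[1 + 0.1435·0.32227/0.33738] = -4.4483 m/s.
|v| = 4.4483 m/s = 4448.3 mm/s.

4450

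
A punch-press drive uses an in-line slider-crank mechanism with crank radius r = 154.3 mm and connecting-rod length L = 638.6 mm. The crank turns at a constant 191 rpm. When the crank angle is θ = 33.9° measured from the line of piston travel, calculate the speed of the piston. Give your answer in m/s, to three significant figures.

ω = 2π·191/60 = 20 rad/s
For an in-line slider-crank, x = r cosθ + √(L² − r² sin²θ), so v = −rω sinθ·[1 + r cosθ/√(L² − r² sin²θ)].
With r = 0.1543 m, L = 0.6386 m, θ = 33.9°: √(L² − r² sin²θ) = 0.63277 m.
v = −0.1543·20·0.55775·[1 + 0.1543·0.83001/0.63277] = -2.0697 m/s.
|v| = 2.0697 m/s.

2.07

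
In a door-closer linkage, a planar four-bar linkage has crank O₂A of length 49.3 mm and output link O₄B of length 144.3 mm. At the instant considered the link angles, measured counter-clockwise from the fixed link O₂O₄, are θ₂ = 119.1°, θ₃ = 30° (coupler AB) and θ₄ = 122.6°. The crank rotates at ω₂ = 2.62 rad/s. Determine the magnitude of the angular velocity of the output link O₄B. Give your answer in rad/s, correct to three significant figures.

0.896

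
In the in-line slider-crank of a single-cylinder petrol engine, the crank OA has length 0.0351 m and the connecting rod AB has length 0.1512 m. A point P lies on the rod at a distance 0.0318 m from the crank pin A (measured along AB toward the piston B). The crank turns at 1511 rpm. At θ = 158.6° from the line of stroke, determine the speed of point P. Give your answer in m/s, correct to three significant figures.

ω = 158.2 rad/s.  Crank-pin speed |V_A| = rω = 5.5539 m/s, perpendicular to OA.
Rod angle: sinφ = −(r/L) sinθ ⇒ φ = -4.859°; ω_rod = −rω cosθ/√(L²−r²sin²θ) = +34.323 rad/s.
V_P = V_A + ω_rod × AP, with AP = 0.0318 m along the rod.
Components: V_Px = −rω sinθ − a·ω_rod·sinφ = -1.934 m/s;  V_Py = rω cosθ + a·ω_rod·cosφ = -4.0835 m/s.
|V_P| = √(V_Px² + V_Py²) = 4.5183 m/s.

4.52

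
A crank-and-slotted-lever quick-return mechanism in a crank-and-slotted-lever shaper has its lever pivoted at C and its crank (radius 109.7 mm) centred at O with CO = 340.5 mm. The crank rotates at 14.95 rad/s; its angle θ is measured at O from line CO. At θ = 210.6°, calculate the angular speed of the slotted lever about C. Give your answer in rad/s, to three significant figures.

4.72

ω = 14.95 rad/s
Crank pin A relative to C: A = (d + r cosθ, r sinθ); lever angle φ = atan2(r sinθ, d + r cosθ).
Differentiating tanφ: φ̇ = rω(d cosθ + r)/(d² + r² + 2dr cosθ).
d² + r² + 2dr cosθ = |CA|² = 0.063672 m²;  d cosθ + r = -0.18338 m.
|ω_lever| = |0.1097·14.95·-0.18338| / 0.063672 = 4.7234 rad/s.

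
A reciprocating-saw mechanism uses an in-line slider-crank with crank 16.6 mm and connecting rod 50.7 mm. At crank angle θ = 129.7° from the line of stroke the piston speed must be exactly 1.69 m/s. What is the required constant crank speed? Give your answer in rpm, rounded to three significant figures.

For an in-line slider-crank, |v_piston| = rω|sinθ|·[1 + r cosθ/√(L² − r² sin²θ)].
With r = 0.0166 m, L = 0.0507 m, θ = 129.7°: the bracketed kinematic factor |dx/dθ| = 0.010012 m.
ω = v/|dx/dθ| = 1.69/0.010012 = 168.8 rad/s.
N = 60ω/(2π) = 1611.9 rpm.

1610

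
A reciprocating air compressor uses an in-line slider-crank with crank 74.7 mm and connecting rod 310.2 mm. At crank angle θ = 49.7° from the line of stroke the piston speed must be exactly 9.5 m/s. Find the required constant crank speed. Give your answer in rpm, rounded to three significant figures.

For an in-line slider-crank, |v_piston| = rω|sinθ|·[1 + r cosθ/√(L² − r² sin²θ)].
With r = 0.0747 m, L = 0.3102 m, θ = 49.7°: the bracketed kinematic factor |dx/dθ| = 0.065998 m.
ω = v/|dx/dθ| = 9.5/0.065998 = 143.94 rad/s.
N = 60ω/(2π) = 1374.6 rpm.

1370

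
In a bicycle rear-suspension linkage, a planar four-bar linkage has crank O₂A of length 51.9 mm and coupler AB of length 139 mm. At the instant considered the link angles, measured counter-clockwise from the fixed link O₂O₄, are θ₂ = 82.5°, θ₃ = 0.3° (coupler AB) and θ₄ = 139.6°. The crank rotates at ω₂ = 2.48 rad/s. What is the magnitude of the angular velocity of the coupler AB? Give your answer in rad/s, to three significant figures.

1.19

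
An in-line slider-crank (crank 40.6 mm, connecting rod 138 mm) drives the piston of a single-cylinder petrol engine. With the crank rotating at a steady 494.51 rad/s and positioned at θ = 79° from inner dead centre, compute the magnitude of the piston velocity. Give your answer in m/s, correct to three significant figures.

20.9

ω = 494.5 rad/s
For an in-line slider-crank, x = r cosθ + √(L² − r² sin²θ), so v = −rω sinθ·[1 + r cosθ/√(L² − r² sin²θ)].
With r = 0.0406 m, L = 0.138 m, θ = 79°: √(L² − r² sin²θ) = 0.13212 m.
v = −0.0406·494.5·0.98163·[1 + 0.0406·0.19081/0.13212] = -20.864 m/s.
|v| = 20.864 m/s.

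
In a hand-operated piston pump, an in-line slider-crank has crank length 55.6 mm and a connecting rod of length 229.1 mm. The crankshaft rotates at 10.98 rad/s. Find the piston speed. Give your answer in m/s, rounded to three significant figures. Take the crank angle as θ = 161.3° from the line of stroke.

ω = 10.98 rad/s
For an in-line slider-crank, x = r cosθ + √(L² − r² sin²θ), so v = −rω sinθ·[1 + r cosθ/√(L² − r² sin²θ)].
With r = 0.0556 m, L = 0.2291 m, θ = 161.3°: √(L² − r² sin²θ) = 0.22841 m.
v = −0.0556·10.98·0.32061·[1 + 0.0556·-0.94721/0.22841] = -0.1506 m/s.
|v| = 0.1506 m/s.

0.151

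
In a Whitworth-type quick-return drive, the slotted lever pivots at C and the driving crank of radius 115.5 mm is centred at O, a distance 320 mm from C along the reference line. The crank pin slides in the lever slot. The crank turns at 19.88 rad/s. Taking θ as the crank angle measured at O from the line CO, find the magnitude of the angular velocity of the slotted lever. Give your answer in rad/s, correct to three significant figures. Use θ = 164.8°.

10.00

ω = 19.88 rad/s
Crank pin A relative to C: A = (d + r cosθ, r sinθ); lever angle φ = atan2(r sinθ, d + r cosθ).
Differentiating tanφ: φ̇ = rω(d cosθ + r)/(d² + r² + 2dr cosθ).
d² + r² + 2dr cosθ = |CA|² = 0.0444062 m²;  d cosθ + r = -0.19331 m.
|ω_lever| = |0.1155·19.88·-0.19331| / 0.0444062 = 9.9954 rad/s.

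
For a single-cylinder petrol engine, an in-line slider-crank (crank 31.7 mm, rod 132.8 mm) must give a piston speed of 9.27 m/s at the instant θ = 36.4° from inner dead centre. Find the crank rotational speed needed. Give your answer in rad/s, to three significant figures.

For an in-line slider-crank, |v_piston| = rω|sinθ|·[1 + r cosθ/√(L² − r² sin²θ)].
With r = 0.0317 m, L = 0.1328 m, θ = 36.4°: the bracketed kinematic factor |dx/dθ| = 0.022462 m.
ω = v/|dx/dθ| = 9.27/0.022462 = 412.69 rad/s.

413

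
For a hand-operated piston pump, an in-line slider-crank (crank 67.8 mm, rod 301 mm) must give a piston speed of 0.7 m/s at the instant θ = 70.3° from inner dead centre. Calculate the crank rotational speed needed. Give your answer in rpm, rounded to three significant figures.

For an in-line slider-crank, |v_piston| = rω|sinθ|·[1 + r cosθ/√(L² − r² sin²θ)].
With r = 0.0678 m, L = 0.301 m, θ = 70.3°: the bracketed kinematic factor |dx/dθ| = 0.068791 m.
ω = v/|dx/dθ| = 0.7/0.068791 = 10.176 rad/s.
N = 60ω/(2π) = 97.171 rpm.

97.2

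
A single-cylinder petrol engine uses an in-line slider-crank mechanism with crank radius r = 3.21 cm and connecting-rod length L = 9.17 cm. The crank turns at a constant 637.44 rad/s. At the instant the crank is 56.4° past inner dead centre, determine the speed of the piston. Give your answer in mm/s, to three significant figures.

20500

ω = 637.4 rad/s
For an in-line slider-crank, x = r cosθ + √(L² − r² sin²θ), so v = −rω sinθ·[1 + r cosθ/√(L² − r² sin²θ)].
With r = 0.0321 m, L = 0.0917 m, θ = 56.4°: √(L² − r² sin²θ) = 0.087716 m.
v = −0.0321·637.4·0.83292·[1 + 0.0321·0.55339/0.087716] = -20.495 m/s.
|v| = 20.495 m/s = 20495 mm/s.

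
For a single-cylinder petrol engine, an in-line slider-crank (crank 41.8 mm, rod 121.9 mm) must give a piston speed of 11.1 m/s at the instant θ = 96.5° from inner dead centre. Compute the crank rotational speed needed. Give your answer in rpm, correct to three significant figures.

2660

For an in-line slider-crank, |v_piston| = rω|sinθ|·[1 + r cosθ/√(L² − r² sin²θ)].
With r = 0.0418 m, L = 0.1219 m, θ = 96.5°: the bracketed kinematic factor |dx/dθ| = 0.039817 m.
ω = v/|dx/dθ| = 11.1/0.039817 = 278.78 rad/s.
N = 60ω/(2π) = 2662.1 rpm.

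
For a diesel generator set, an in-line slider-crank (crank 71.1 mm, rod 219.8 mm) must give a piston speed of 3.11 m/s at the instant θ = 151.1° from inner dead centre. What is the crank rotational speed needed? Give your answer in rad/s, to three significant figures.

For an in-line slider-crank, |v_piston| = rω|sinθ|·[1 + r cosθ/√(L² − r² sin²θ)].
With r = 0.0711 m, L = 0.2198 m, θ = 151.1°: the bracketed kinematic factor |dx/dθ| = 0.024509 m.
ω = v/|dx/dθ| = 3.11/0.024509 = 126.89 rad/s.

127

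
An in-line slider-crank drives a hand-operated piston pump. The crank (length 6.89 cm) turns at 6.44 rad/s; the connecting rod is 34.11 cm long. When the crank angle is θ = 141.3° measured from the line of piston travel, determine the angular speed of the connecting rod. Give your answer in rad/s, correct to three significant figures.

ω = 6.44 rad/s
The rod makes angle φ with the slider axis where L sinφ = r sinθ; differentiating, L cosφ·φ̇ = r ω cosθ.
L cosφ = √(L² − r² sin²θ) = 0.33837 m.
|ω_rod| = r ω |cosθ| / √(L² − r² sin²θ) = 0.0689·6.44·0.78043/0.33837 = 1.0234 rad/s.

1.02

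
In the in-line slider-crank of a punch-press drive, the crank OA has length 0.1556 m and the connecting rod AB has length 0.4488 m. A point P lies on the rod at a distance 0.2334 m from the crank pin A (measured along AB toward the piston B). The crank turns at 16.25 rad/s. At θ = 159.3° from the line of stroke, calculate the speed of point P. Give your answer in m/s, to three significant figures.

ω = 16.25 rad/s.  Crank-pin speed |V_A| = rω = 2.5285 m/s, perpendicular to OA.
Rod angle: sinφ = −(r/L) sinθ ⇒ φ = -7.039°; ω_rod = −rω cosθ/√(L²−r²sin²θ) = +5.3102 rad/s.
V_P = V_A + ω_rod × AP, with AP = 0.2334 m along the rod.
Components: V_Px = −rω sinθ − a·ω_rod·sinφ = -0.74187 m/s;  V_Py = rω cosθ + a·ω_rod·cosφ = -1.1352 m/s.
|V_P| = √(V_Px² + V_Py²) = 1.3561 m/s.

1.36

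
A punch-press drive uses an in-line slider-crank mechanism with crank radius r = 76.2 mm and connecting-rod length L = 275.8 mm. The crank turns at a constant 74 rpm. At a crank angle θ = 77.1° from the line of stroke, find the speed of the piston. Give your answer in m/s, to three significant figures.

0.612

ω = 2π·74/60 = 7.749 rad/s
For an in-line slider-crank, x = r cosθ + √(L² − r² sin²θ), so v = −rω sinθ·[1 + r cosθ/√(L² − r² sin²θ)].
With r = 0.0762 m, L = 0.2758 m, θ = 77.1°: √(L² − r² sin²θ) = 0.26561 m.
v = −0.0762·7.749·0.97476·[1 + 0.0762·0.22325/0.26561] = -0.61246 m/s.
|v| = 0.61246 m/s.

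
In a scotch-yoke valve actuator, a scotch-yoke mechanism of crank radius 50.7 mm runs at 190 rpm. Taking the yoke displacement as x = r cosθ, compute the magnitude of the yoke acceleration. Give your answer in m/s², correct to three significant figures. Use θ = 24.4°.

18.3

ω = 19.9 rad/s (from 190 rpm).
x = r cosθ ⇒ ẍ = −rω² cosθ (ω constant).
|a| = rω²|cosθ| = 0.0507·(19.9)²·|cos 24.4°| = 18.278 m/s².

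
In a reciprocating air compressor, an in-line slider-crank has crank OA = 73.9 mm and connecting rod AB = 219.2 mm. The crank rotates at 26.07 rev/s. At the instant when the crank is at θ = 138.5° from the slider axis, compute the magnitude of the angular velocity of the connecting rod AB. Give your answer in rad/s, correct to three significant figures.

42.4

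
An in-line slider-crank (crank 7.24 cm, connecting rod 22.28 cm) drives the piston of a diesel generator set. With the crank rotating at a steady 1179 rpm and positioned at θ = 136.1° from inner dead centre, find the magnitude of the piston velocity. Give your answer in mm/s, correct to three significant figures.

4710

ω = 2π·1179/60 = 123.5 rad/s
For an in-line slider-crank, x = r cosθ + √(L² − r² sin²θ), so v = −rω sinθ·[1 + r cosθ/√(L² − r² sin²θ)].
With r = 0.0724 m, L = 0.2228 m, θ = 136.1°: √(L² − r² sin²θ) = 0.21707 m.
v = −0.0724·123.5·0.69340·[1 + 0.0724·-0.72055/0.21707] = -4.7086 m/s.
|v| = 4.7086 m/s = 4708.6 mm/s.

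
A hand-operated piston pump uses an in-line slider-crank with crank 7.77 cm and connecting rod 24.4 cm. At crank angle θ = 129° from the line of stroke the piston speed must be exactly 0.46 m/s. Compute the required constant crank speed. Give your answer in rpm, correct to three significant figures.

91.7

For an in-line slider-crank, |v_piston| = rω|sinθ|·[1 + r cosθ/√(L² − r² sin²θ)].
With r = 0.0777 m, L = 0.244 m, θ = 129°: the bracketed kinematic factor |dx/dθ| = 0.047895 m.
ω = v/|dx/dθ| = 0.46/0.047895 = 9.6044 rad/s.
N = 60ω/(2π) = 91.716 rpm.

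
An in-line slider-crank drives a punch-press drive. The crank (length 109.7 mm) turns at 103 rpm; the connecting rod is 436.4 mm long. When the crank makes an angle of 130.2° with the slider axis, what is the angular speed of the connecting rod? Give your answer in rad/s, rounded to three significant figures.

ω = 10.79 rad/s (converted from 103 rpm).
The rod makes angle φ with the slider axis where L sinφ = r sinθ; differentiating, L cosφ·φ̇ = r ω cosθ.
L cosφ = √(L² − r² sin²θ) = 0.42828 m.
|ω_rod| = r ω |cosθ| / √(L² − r² sin²θ) = 0.1097·10.79·0.64546/0.42828 = 1.7832 rad/s.

1.78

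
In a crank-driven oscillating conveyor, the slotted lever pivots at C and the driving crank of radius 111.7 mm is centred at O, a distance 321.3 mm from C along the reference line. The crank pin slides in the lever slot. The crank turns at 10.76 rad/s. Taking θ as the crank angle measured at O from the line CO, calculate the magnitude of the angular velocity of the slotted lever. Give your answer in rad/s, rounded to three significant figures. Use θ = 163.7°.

5.05

ω = 10.76 rad/s
Crank pin A relative to C: A = (d + r cosθ, r sinθ); lever angle φ = atan2(r sinθ, d + r cosθ).
Differentiating tanφ: φ̇ = rω(d cosθ + r)/(d² + r² + 2dr cosθ).
d² + r² + 2dr cosθ = |CA|² = 0.0468173 m²;  d cosθ + r = -0.19669 m.
|ω_lever| = |0.1117·10.76·-0.19669| / 0.0468173 = 5.0493 rad/s.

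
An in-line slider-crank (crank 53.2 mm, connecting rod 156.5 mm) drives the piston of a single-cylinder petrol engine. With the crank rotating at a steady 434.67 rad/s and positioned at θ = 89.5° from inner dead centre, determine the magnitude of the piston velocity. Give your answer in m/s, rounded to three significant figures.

23.2

ω = 434.7 rad/s
For an in-line slider-crank, x = r cosθ + √(L² − r² sin²θ), so v = −rω sinθ·[1 + r cosθ/√(L² − r² sin²θ)].
With r = 0.0532 m, L = 0.1565 m, θ = 89.5°: √(L² − r² sin²θ) = 0.14718 m.
v = −0.0532·434.7·0.99996·[1 + 0.0532·0.00873/0.14718] = -23.197 m/s.
|v| = 23.197 m/s.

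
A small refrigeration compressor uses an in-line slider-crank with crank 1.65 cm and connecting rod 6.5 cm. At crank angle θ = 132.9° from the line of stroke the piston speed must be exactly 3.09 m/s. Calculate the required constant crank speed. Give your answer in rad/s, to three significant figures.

310

For an in-line slider-crank, |v_piston| = rω|sinθ|·[1 + r cosθ/√(L² − r² sin²θ)].
With r = 0.0165 m, L = 0.065 m, θ = 132.9°: the bracketed kinematic factor |dx/dθ| = 0.0099613 m.
ω = v/|dx/dθ| = 3.09/0.0099613 = 310.2 rad/s.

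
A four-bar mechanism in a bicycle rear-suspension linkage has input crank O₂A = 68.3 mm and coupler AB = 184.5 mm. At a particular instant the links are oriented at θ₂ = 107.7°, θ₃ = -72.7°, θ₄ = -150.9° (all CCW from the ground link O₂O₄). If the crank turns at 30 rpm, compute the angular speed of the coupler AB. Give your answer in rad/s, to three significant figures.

1.16

ω₂ = 3.142 rad/s (from 30 rpm).
Differentiating the loop-closure r₂e^{iθ₂}+r₃e^{iθ₃}=r₁+r₄e^{iθ₄} gives r₂ω₂e^{iθ₂}+r₃ω₃e^{iθ₃}=r₄ω₄e^{iθ₄}.
Eliminating the other unknown: ω₃ = r₂ω₂ sin(θ₄−θ₂) / [r₃ sin(θ₃−θ₄)].
Numerator sine = +0.98027; denominator sine = +0.97887.
Result = 0.0683·3.142·(+0.98027) / (0.1845·(+0.97887)) = +1.1647 rad/s; magnitude 1.1647 rad/s.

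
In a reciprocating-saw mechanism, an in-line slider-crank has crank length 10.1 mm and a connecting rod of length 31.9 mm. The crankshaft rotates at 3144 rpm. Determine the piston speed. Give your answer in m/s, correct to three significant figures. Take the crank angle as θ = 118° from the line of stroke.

ω = 2π·3144/60 = 329.2 rad/s
For an in-line slider-crank, x = r cosθ + √(L² − r² sin²θ), so v = −rω sinθ·[1 + r cosθ/√(L² − r² sin²θ)].
With r = 0.0101 m, L = 0.0319 m, θ = 118°: √(L² − r² sin²θ) = 0.030628 m.
v = −0.0101·329.2·0.88295·[1 + 0.0101·-0.46947/0.030628] = -2.4815 m/s.
|v| = 2.4815 m/s.

2.48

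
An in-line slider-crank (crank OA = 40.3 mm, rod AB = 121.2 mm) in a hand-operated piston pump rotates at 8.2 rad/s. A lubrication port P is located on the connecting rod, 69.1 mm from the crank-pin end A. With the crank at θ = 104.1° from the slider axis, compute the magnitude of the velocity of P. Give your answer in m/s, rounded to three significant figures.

ω = 8.2 rad/s.  Crank-pin speed |V_A| = rω = 0.33046 m/s, perpendicular to OA.
Rod angle: sinφ = −(r/L) sinθ ⇒ φ = -18.814°; ω_rod = −rω cosθ/√(L²−r²sin²θ) = +0.70172 rad/s.
V_P = V_A + ω_rod × AP, with AP = 0.0691 m along the rod.
Components: V_Px = −rω sinθ − a·ω_rod·sinφ = -0.30487 m/s;  V_Py = rω cosθ + a·ω_rod·cosφ = -0.034607 m/s.
|V_P| = √(V_Px² + V_Py²) = 0.30682 m/s.

0.307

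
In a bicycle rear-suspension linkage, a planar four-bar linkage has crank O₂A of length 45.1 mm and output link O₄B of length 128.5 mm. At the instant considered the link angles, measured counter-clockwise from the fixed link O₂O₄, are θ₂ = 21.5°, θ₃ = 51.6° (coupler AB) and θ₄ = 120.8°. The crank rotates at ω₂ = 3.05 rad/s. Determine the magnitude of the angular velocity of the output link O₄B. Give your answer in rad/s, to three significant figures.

ω₂ = 3.05 rad/s
Differentiating the loop-closure r₂e^{iθ₂}+r₃e^{iθ₃}=r₁+r₄e^{iθ₄} gives r₂ω₂e^{iθ₂}+r₃ω₃e^{iθ₃}=r₄ω₄e^{iθ₄}.
Eliminating the other unknown: ω₄ = r₂ω₂ sin(θ₂−θ₃) / [r₄ sin(θ₄−θ₃)].
Numerator sine = -0.50151; denominator sine = +0.93483.
Result = 0.0451·3.05·(-0.50151) / (0.1285·(+0.93483)) = -0.57428 rad/s; magnitude 0.57428 rad/s.

0.574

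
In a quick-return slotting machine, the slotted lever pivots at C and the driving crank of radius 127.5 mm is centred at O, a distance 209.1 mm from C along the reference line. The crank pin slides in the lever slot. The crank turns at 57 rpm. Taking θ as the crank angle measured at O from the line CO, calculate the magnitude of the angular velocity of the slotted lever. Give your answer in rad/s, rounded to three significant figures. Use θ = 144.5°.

ω = 5.969 rad/s (from 57 rpm).
Crank pin A relative to C: A = (d + r cosθ, r sinθ); lever angle φ = atan2(r sinθ, d + r cosθ).
Differentiating tanφ: φ̇ = rω(d cosθ + r)/(d² + r² + 2dr cosθ).
d² + r² + 2dr cosθ = |CA|² = 0.01657 m²;  d cosθ + r = -0.042732 m.
|ω_lever| = |0.1275·5.969·-0.042732| / 0.01657 = 1.9626 rad/s.

1.96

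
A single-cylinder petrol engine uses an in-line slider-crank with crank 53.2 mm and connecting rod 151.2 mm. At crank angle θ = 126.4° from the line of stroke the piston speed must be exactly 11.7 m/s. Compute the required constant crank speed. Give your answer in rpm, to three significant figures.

3340

For an in-line slider-crank, |v_piston| = rω|sinθ|·[1 + r cosθ/√(L² − r² sin²θ)].
With r = 0.0532 m, L = 0.1512 m, θ = 126.4°: the bracketed kinematic factor |dx/dθ| = 0.033498 m.
ω = v/|dx/dθ| = 11.7/0.033498 = 349.27 rad/s.
N = 60ω/(2π) = 3335.3 rpm.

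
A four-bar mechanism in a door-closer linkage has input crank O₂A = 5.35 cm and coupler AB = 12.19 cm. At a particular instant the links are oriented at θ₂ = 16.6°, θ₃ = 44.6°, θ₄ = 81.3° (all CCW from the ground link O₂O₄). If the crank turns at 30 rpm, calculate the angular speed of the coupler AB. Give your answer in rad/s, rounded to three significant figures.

2.09

ω₂ = 3.142 rad/s (from 30 rpm).
Differentiating the loop-closure r₂e^{iθ₂}+r₃e^{iθ₃}=r₁+r₄e^{iθ₄} gives r₂ω₂e^{iθ₂}+r₃ω₃e^{iθ₃}=r₄ω₄e^{iθ₄}.
Eliminating the other unknown: ω₃ = r₂ω₂ sin(θ₄−θ₂) / [r₃ sin(θ₃−θ₄)].
Numerator sine = +0.90408; denominator sine = -0.59763.
Result = 0.0535·3.142·(+0.90408) / (0.1219·(-0.59763)) = -2.0858 rad/s; magnitude 2.0858 rad/s.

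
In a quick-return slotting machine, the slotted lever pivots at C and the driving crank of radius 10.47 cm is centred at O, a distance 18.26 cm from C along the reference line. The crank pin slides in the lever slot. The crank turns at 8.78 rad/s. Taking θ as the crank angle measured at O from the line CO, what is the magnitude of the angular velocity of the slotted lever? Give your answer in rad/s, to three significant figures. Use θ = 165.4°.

9.06

ω = 8.78 rad/s
Crank pin A relative to C: A = (d + r cosθ, r sinθ); lever angle φ = atan2(r sinθ, d + r cosθ).
Differentiating tanφ: φ̇ = rω(d cosθ + r)/(d² + r² + 2dr cosθ).
d² + r² + 2dr cosθ = |CA|² = 0.0073031 m²;  d cosθ + r = -0.072004 m.
|ω_lever| = |0.1047·8.78·-0.072004| / 0.0073031 = 9.0634 rad/s.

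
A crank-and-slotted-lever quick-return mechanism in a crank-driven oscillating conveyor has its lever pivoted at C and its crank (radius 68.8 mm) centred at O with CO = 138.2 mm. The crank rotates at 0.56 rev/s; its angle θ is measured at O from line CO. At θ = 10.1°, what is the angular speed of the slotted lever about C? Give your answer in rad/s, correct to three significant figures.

1.17

ω = 3.519 rad/s (from 0.56 rev/s).
Crank pin A relative to C: A = (d + r cosθ, r sinθ); lever angle φ = atan2(r sinθ, d + r cosθ).
Differentiating tanφ: φ̇ = rω(d cosθ + r)/(d² + r² + 2dr cosθ).
d² + r² + 2dr cosθ = |CA|² = 0.0425543 m²;  d cosθ + r = +0.20486 m.
|ω_lever| = |0.0688·3.519·+0.20486| / 0.0425543 = 1.1654 rad/s.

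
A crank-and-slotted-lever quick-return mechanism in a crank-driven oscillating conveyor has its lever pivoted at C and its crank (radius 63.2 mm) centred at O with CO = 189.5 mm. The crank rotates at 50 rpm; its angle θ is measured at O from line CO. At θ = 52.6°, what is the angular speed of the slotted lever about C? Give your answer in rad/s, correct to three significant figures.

1.08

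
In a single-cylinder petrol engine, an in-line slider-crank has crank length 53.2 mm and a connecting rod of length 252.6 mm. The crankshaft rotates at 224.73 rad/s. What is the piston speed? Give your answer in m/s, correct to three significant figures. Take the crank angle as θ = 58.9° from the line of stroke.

11.4

ω = 224.7 rad/s
For an in-line slider-crank, x = r cosθ + √(L² − r² sin²θ), so v = −rω sinθ·[1 + r cosθ/√(L² − r² sin²θ)].
With r = 0.0532 m, L = 0.2526 m, θ = 58.9°: √(L² − r² sin²θ) = 0.24846 m.
v = −0.0532·224.7·0.85627·[1 + 0.0532·0.51653/0.24846] = -11.369 m/s.
|v| = 11.369 m/s.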